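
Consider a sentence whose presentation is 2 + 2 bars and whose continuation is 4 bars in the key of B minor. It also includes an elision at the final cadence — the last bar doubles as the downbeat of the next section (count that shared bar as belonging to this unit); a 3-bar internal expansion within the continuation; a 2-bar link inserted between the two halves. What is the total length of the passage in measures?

Basic sentence: 2 + 2 + 4 = 8 bars.
8 (basic form) + 3 (internal expansion) + 2 (link) = 13.
The elision shares a bar with the next section but does not change this unit's count.

13 measures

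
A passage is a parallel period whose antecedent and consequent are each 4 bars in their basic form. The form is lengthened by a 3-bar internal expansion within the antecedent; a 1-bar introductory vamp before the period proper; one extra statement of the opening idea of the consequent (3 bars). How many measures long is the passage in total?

15 measures

Basic parallel period: 4 + 4 = 8 bars.
8 (basic form) + 3 (internal expansion) + 1 (introduction) + 3 (extra statement) = 15.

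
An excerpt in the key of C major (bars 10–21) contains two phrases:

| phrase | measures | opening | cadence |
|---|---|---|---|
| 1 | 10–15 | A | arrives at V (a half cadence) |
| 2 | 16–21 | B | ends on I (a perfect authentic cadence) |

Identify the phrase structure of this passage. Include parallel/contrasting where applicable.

contrasting period

Phrase 1 ends with a half cadence (weaker) and phrase 2 with a perfect authentic cadence (stronger): antecedent + consequent = a period.
The two phrases open with different material (A / B), so the period is contrasting.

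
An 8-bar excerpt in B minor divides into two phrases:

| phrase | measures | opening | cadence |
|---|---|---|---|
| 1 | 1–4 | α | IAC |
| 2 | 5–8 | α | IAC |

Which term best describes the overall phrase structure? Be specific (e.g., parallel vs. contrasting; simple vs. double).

Both phrases have the same opening (α) and the same cadence (imperfect authentic cadence): the second is a restatement, not a consequent, so this is a repeated phrase rather than a period.

repeated phrase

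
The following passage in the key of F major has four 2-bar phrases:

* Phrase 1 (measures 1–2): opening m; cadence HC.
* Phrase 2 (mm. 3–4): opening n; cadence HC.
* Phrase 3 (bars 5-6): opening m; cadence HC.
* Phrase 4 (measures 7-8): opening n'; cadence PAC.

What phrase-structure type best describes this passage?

Four phrases in two halves: the first half (bars 1–4) ends with a half cadence, the second (bars 5–8) with a perfect authentic cadence — a large antecedent–consequent pair, i.e. a double period.
Phrase 3 begins with the same material as phrase 1, making it parallel.

parallel double period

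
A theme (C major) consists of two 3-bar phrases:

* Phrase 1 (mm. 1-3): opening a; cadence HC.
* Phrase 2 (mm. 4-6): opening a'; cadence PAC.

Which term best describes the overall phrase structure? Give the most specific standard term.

parallel period

Phrase 1 ends with a half cadence (weaker) and phrase 2 with a perfect authentic cadence (stronger): antecedent + consequent = a period.
The two phrases open with the same material (a / a'), so the period is parallel.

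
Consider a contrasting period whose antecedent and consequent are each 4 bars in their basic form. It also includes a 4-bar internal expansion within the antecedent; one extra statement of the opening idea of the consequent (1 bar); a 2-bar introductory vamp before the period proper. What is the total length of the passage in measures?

15 measures

Basic contrasting period: 4 + 4 = 8 bars.
8 (basic form) + 4 (internal expansion) + 1 (extra statement) + 2 (introduction) = 15.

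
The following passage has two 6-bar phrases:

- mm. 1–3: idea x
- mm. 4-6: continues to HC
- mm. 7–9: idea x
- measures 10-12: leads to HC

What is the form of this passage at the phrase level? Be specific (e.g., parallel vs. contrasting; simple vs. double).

Both phrases have the same opening (x) and the same cadence (half cadence): the second is a restatement, not a consequent, so this is a repeated phrase rather than a period.

repeated phrase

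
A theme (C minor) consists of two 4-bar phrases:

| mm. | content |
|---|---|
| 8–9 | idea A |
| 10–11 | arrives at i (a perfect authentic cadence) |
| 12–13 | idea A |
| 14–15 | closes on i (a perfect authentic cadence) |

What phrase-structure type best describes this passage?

repeated phrase

Both phrases have the same opening (A) and the same cadence (perfect authentic cadence): the second is a restatement, not a consequent, so this is a repeated phrase rather than a period.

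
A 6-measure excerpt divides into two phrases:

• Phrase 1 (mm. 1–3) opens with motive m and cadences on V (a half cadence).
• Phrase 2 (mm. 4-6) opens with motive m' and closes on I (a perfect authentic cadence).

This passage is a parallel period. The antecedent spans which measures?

The antecedent is the phrase ending with the weaker cadence (half cadence, phrase 1) and the consequent the one ending more conclusively (perfect authentic cadence, phrase 2); the antecedent is measures 1–3.

measures 1–3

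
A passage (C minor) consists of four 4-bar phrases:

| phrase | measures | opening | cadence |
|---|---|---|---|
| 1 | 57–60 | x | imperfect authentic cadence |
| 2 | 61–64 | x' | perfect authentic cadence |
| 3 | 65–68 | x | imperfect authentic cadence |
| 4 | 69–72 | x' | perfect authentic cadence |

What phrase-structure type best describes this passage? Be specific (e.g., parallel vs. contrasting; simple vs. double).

repeated period

The cadence pattern IAC–PAC–IAC–PAC is weak–strong twice, and phrases 3–4 restate phrases 1–2: a period heard twice, not a double period (which would end weakly at phrase 2).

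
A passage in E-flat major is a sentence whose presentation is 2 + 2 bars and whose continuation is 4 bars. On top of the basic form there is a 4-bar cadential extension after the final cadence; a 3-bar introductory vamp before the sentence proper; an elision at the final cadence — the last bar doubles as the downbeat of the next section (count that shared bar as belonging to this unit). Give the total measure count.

15 measures

Basic sentence: 2 + 2 + 4 = 8 bars.
8 (basic form) + 4 (cadential extension) + 3 (introduction) = 15.
The elision shares a bar with the next section but does not change this unit's count.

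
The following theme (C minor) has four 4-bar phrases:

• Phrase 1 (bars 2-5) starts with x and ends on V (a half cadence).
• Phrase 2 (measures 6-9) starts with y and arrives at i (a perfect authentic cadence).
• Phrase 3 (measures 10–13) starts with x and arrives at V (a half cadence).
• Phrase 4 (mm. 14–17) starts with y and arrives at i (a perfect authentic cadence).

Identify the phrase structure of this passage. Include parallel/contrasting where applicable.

The cadence pattern HC–PAC–HC–PAC is weak–strong twice, and phrases 3–4 restate phrases 1–2: a period heard twice, not a double period (which would end weakly at phrase 2).

repeated period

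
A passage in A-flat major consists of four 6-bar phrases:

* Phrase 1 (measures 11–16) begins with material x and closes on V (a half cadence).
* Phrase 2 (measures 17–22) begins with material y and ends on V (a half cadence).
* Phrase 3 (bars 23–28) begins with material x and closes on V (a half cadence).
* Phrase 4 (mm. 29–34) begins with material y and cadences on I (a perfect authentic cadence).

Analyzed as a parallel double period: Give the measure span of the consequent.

measures 23–34

In a double period the four phrases pair into a large antecedent (phrases 1–2, ending half cadence) and a large consequent (phrases 3–4, ending perfect authentic cadence). The consequent spans measures 23-34.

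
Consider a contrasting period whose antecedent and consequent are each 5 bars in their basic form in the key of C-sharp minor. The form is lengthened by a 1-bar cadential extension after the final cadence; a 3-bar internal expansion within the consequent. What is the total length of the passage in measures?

Basic contrasting period: 5 + 5 = 10 bars.
10 (basic form) + 1 (cadential extension) + 3 (internal expansion) = 14.

14 measures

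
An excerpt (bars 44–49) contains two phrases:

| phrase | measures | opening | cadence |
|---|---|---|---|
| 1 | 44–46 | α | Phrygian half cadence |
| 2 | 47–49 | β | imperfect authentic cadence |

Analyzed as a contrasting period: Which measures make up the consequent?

The antecedent is the phrase ending with the weaker cadence (Phrygian half cadence, phrase 1) and the consequent the one ending more conclusively (imperfect authentic cadence, phrase 2); the consequent is measures 47-49.

measures 47–49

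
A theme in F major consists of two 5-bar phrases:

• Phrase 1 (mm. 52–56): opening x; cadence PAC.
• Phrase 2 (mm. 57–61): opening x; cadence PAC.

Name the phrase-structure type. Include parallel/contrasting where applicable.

Both phrases have the same opening (x) and the same cadence (perfect authentic cadence): the second is a restatement, not a consequent, so this is a repeated phrase rather than a period.

repeated phrase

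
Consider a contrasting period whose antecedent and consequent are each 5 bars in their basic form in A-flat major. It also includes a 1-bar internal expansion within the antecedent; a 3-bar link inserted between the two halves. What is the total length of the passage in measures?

14 measures

Basic contrasting period: 5 + 5 = 10 bars.
10 (basic form) + 1 (internal expansion) + 3 (link) = 14.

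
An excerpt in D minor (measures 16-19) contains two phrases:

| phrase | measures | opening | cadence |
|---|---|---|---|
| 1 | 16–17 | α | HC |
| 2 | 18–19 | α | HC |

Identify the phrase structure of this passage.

repeated phrase

Both phrases have the same opening (α) and the same cadence (half cadence): the second is a restatement, not a consequent, so this is a repeated phrase rather than a period.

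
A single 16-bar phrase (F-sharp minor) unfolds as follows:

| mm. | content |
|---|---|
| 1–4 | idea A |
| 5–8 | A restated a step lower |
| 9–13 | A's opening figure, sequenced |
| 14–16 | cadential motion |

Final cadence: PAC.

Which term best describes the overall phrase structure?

Basic idea (bars 1-4) + its repetition (mm. 5–8) form the presentation; fragmentation and cadence (bars 9–16) form the continuation — the 16-bar whole is a sentence.

sentence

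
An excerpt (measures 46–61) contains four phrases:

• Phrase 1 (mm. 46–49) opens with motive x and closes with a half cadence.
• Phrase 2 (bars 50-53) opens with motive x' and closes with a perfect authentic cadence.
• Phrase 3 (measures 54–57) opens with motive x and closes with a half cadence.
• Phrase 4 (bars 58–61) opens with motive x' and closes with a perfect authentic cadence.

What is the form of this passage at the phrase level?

repeated period

The cadence pattern HC–PAC–HC–PAC is weak–strong twice, and phrases 3–4 restate phrases 1–2: a period heard twice, not a double period (which would end weakly at phrase 2).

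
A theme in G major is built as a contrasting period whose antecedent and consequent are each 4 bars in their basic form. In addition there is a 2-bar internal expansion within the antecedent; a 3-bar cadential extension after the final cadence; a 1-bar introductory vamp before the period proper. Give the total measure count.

14 measures

Basic contrasting period: 4 + 4 = 8 bars.
8 (basic form) + 2 (internal expansion) + 3 (cadential extension) + 1 (introduction) = 14.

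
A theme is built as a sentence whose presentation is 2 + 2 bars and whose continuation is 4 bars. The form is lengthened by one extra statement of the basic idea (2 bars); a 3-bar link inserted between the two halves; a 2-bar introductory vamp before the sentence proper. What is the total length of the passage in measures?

15 measures

Basic sentence: 2 + 2 + 4 = 8 bars.
8 (basic form) + 2 (extra statement) + 3 (link) + 2 (introduction) = 15.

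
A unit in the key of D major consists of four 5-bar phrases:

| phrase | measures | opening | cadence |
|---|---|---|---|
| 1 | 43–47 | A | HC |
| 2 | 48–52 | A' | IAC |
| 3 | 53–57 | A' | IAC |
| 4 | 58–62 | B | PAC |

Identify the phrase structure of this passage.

parallel double period

Four phrases in two halves: the first half (measures 43-52) ends with an imperfect authentic cadence, the second (bars 53–62) with a perfect authentic cadence — a large antecedent–consequent pair, i.e. a double period.
Phrase 3 begins with the same material as phrase 1, making it parallel.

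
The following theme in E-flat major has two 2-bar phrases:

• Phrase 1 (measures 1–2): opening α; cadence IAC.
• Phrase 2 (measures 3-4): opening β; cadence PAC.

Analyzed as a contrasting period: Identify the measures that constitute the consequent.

The antecedent is the phrase ending with the weaker cadence (imperfect authentic cadence, phrase 1) and the consequent the one ending more conclusively (perfect authentic cadence, phrase 2); the consequent is bars 3-4.

measures 3–4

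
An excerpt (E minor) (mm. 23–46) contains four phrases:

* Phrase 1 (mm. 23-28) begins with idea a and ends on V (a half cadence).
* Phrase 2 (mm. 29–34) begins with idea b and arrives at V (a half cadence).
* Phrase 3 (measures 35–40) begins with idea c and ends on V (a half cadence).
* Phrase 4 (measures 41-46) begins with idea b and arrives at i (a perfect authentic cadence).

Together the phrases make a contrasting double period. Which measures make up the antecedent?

measures 23–34

In a double period the first pair of phrases (ending half cadence) is the large antecedent and the second pair (ending perfect authentic cadence) is the large consequent; the antecedent is measures 23–34.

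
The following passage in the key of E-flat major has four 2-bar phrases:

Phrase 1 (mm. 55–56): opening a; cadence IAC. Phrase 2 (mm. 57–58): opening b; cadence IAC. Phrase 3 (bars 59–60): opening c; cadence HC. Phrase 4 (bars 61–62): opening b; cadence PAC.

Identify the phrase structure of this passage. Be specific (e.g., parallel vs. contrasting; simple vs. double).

contrasting double period

Four phrases in two halves: the first half (mm. 55–58) ends with an imperfect authentic cadence, the second (measures 59–62) with a perfect authentic cadence — a large antecedent–consequent pair, i.e. a double period.
Phrase 3 begins with different material from phrase 1, making it contrasting.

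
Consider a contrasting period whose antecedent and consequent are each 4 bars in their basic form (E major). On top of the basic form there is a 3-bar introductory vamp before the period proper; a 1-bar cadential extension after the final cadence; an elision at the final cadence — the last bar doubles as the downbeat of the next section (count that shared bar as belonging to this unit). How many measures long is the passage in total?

12 measures

Basic contrasting period: 4 + 4 = 8 bars.
8 (basic form) + 3 (introduction) + 1 (cadential extension) = 12.
The elision shares a bar with the next section but does not change this unit's count.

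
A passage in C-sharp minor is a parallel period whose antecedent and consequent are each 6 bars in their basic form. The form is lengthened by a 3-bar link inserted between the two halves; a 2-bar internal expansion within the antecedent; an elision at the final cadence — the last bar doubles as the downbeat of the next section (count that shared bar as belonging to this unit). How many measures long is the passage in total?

17 measures

Basic parallel period: 6 + 6 = 12 bars.
12 (basic form) + 3 (link) + 2 (internal expansion) = 17.
The elision shares a bar with the next section but does not change this unit's count.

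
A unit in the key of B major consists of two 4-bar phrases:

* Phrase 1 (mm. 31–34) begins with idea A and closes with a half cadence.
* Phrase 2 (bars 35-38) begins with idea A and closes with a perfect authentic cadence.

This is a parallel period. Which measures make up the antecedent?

measures 31–34

The phrase ending with the weaker cadence (half cadence) is the antecedent; the one ending more conclusively (perfect authentic cadence) is the consequent. The antecedent is measures 31–34.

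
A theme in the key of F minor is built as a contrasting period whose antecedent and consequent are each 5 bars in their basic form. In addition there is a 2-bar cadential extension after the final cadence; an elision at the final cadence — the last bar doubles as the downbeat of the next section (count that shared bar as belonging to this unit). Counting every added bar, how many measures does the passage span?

Basic contrasting period: 5 + 5 = 10 bars.
10 (basic form) + 2 (cadential extension) = 12.
The elision shares a bar with the next section but does not change this unit's count.

12 measures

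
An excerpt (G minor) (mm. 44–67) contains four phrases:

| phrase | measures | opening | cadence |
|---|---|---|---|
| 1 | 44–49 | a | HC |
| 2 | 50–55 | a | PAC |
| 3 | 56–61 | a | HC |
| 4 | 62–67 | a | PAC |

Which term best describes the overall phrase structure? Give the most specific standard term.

The cadence pattern HC–PAC–HC–PAC is weak–strong twice, and phrases 3–4 restate phrases 1–2: a period heard twice, not a double period (which would end weakly at phrase 2).

repeated period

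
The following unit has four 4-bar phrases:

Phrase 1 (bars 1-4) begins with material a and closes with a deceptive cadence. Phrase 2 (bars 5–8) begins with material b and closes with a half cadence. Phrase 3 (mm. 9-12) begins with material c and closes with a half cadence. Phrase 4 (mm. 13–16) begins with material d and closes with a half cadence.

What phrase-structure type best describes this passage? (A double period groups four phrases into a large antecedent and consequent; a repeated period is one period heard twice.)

Phrase 4 ends with a half cadence, no stronger than phrase 2's half cadence, so the four phrases do not form a double period; nor do phrases 3–4 duplicate 1–2, so it is not a repeated period. With no phrase reaching a conclusive cadence, the passage is a phrase group.

phrase group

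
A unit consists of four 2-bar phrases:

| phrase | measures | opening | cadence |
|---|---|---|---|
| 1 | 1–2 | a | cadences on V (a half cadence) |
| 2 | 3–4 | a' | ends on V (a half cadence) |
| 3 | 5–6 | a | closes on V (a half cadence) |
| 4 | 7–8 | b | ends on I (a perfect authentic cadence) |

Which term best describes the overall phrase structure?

Four phrases in two halves: the first half (mm. 1-4) ends with a half cadence, the second (bars 5–8) with a perfect authentic cadence — a large antecedent–consequent pair, i.e. a double period.
Phrase 3 begins with the same material as phrase 1, making it parallel.

parallel double period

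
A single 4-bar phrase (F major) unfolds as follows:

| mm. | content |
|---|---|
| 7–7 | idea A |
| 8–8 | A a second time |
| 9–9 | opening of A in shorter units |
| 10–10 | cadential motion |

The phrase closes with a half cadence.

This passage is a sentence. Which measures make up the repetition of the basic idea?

measures 8–8

The presentation of a sentence is the basic idea (measure 7) plus its repetition (m. 8); the repetition of the basic idea is therefore bar 8.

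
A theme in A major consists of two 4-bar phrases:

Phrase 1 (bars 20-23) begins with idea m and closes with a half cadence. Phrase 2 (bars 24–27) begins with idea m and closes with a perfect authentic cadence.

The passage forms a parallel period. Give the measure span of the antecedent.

The phrase ending with the weaker cadence (half cadence) is the antecedent; the one ending more conclusively (perfect authentic cadence) is the consequent. The antecedent is measures 20–23.

measures 20–23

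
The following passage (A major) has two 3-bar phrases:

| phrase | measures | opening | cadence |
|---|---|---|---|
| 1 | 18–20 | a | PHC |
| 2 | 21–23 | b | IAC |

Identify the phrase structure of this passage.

Phrase 1 ends with a Phrygian half cadence (weaker) and phrase 2 with an imperfect authentic cadence (stronger): antecedent + consequent = a period.
The two phrases open with different material (a / b), so the period is contrasting.

contrasting period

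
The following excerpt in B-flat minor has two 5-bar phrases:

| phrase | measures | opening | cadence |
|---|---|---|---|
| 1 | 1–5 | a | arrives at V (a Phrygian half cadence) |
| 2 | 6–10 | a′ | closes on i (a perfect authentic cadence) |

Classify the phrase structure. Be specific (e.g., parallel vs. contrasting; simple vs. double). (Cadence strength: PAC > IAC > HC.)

parallel period

Phrase 1 ends with a Phrygian half cadence (weaker) and phrase 2 with a perfect authentic cadence (stronger): antecedent + consequent = a period.
The two phrases open with the same material (a / a′), so the period is parallel.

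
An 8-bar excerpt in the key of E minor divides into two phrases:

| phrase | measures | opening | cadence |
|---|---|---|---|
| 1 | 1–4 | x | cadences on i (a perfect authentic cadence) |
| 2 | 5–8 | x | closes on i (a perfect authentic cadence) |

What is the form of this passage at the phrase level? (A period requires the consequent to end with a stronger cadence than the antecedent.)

Both phrases have the same opening (x) and the same cadence (perfect authentic cadence): the second is a restatement, not a consequent, so this is a repeated phrase rather than a period.

repeated phrase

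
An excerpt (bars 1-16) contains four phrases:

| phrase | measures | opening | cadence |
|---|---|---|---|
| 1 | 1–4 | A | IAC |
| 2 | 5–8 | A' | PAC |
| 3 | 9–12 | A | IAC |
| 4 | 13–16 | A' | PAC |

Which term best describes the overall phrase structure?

repeated period

The cadence pattern IAC–PAC–IAC–PAC is weak–strong twice, and phrases 3–4 restate phrases 1–2: a period heard twice, not a double period (which would end weakly at phrase 2).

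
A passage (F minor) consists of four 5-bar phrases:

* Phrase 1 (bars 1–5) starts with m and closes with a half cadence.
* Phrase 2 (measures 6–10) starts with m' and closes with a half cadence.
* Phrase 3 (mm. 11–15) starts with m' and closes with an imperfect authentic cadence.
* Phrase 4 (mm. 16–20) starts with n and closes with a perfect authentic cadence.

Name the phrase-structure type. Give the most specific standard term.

parallel double period

Four phrases in two halves: the first half (mm. 1–10) ends with a half cadence, the second (measures 11-20) with a perfect authentic cadence — a large antecedent–consequent pair, i.e. a double period.
Phrase 3 begins with the same material as phrase 1, making it parallel.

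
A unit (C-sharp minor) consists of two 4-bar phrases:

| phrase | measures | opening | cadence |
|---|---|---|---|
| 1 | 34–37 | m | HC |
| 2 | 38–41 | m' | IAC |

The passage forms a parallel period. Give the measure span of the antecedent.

The antecedent is the phrase ending with the weaker cadence (half cadence, phrase 1) and the consequent the one ending more conclusively (imperfect authentic cadence, phrase 2); the antecedent is mm. 34–37.

measures 34–37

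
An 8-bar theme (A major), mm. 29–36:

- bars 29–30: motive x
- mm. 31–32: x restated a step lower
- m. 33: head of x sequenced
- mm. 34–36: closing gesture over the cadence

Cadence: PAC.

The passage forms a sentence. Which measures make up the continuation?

After the presentation (mm. 29-32), the continuation covers the fragmentation through the cadence: mm. 33–36.

measures 33–36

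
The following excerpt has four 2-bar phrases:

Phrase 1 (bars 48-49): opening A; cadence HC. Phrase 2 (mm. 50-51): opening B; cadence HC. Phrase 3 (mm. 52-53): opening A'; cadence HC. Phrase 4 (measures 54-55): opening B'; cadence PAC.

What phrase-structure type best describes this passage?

parallel double period

Four phrases in two halves: the first half (bars 48–51) ends with a half cadence, the second (measures 52-55) with a perfect authentic cadence — a large antecedent–consequent pair, i.e. a double period.
Phrase 3 begins with the same material as phrase 1, making it parallel.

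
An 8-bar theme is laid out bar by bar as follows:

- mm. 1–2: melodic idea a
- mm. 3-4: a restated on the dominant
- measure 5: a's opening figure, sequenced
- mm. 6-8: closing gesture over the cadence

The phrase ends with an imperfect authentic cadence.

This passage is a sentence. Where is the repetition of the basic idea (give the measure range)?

The presentation of a sentence is the basic idea (mm. 1–2) plus its repetition (bars 3–4); the repetition of the basic idea is therefore bars 3-4.

measures 3–4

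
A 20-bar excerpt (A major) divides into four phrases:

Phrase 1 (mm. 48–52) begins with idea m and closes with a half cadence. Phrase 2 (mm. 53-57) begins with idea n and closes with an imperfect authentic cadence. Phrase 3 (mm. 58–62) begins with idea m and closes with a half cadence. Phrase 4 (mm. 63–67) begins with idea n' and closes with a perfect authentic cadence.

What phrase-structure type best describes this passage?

parallel double period

Four phrases in two halves: the first half (mm. 48–57) ends with an imperfect authentic cadence, the second (mm. 58–67) with a perfect authentic cadence — a large antecedent–consequent pair, i.e. a double period.
Phrase 3 begins with the same material as phrase 1, making it parallel.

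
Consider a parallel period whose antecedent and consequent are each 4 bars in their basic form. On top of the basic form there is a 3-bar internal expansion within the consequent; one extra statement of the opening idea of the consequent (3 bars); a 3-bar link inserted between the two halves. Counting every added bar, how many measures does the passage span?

Basic parallel period: 4 + 4 = 8 bars.
8 (basic form) + 3 (internal expansion) + 3 (extra statement) + 3 (link) = 17.

17 measures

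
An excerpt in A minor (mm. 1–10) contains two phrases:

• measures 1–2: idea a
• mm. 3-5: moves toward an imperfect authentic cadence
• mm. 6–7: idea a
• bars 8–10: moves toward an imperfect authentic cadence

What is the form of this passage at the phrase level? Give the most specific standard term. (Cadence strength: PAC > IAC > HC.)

repeated phrase

Both phrases have the same opening (a) and the same cadence (imperfect authentic cadence): the second is a restatement, not a consequent, so this is a repeated phrase rather than a period.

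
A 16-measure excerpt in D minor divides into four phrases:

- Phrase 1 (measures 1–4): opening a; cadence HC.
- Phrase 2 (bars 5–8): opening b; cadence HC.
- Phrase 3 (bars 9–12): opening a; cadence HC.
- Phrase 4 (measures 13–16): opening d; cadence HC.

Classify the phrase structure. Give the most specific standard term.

Phrase 4 ends with a half cadence, no stronger than phrase 2's half cadence, so the four phrases do not form a double period; nor do phrases 3–4 duplicate 1–2, so it is not a repeated period. With no phrase reaching a conclusive cadence, the passage is a phrase group.

phrase group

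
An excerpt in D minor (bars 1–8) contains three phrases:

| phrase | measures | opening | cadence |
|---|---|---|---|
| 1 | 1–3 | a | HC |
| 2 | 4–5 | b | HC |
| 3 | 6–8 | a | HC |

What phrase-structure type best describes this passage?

phrase group

The final phrase closes with a half cadence, which is not stronger than the preceding half cadence; the 3 phrases lack an overall antecedent–consequent design and so form a phrase group.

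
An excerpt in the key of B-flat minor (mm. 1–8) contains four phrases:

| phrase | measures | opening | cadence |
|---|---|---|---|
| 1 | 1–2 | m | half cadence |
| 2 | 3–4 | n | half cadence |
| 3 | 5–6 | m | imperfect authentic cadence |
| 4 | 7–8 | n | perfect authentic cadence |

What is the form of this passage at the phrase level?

parallel double period

Four phrases in two halves: the first half (bars 1–4) ends with a half cadence, the second (mm. 5–8) with a perfect authentic cadence — a large antecedent–consequent pair, i.e. a double period.
Phrase 3 begins with the same material as phrase 1, making it parallel.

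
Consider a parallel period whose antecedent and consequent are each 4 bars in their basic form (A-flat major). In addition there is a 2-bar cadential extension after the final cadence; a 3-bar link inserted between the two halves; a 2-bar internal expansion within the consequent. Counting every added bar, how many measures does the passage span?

15 measures

Basic parallel period: 4 + 4 = 8 bars.
8 (basic form) + 2 (cadential extension) + 3 (link) + 2 (internal expansion) = 15.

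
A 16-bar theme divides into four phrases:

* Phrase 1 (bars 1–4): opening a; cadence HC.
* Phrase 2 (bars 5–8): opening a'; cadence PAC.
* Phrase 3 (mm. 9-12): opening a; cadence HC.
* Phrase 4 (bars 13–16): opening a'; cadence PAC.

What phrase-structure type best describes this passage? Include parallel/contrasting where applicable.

The cadence pattern HC–PAC–HC–PAC is weak–strong twice, and phrases 3–4 restate phrases 1–2: a period heard twice, not a double period (which would end weakly at phrase 2).

repeated period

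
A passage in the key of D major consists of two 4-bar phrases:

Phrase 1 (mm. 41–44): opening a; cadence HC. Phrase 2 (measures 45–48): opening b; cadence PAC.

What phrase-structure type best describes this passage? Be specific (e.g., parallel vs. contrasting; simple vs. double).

Phrase 1 ends with a half cadence (weaker) and phrase 2 with a perfect authentic cadence (stronger): antecedent + consequent = a period.
The two phrases open with different material (a / b), so the period is contrasting.

contrasting period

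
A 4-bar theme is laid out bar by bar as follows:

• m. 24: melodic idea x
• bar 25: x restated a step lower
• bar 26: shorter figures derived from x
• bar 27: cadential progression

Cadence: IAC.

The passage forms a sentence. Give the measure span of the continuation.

After the presentation (measures 24-25), the continuation covers the fragmentation through the cadence: mm. 26-27.

measures 26–27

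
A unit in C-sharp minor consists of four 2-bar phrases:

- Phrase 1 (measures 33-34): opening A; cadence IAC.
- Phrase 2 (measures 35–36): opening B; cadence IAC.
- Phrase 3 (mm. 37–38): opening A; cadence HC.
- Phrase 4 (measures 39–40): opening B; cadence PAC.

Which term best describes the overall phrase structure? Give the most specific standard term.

Four phrases in two halves: the first half (mm. 33-36) ends with an imperfect authentic cadence, the second (mm. 37–40) with a perfect authentic cadence — a large antecedent–consequent pair, i.e. a double period.
Phrase 3 begins with the same material as phrase 1, making it parallel.

parallel double period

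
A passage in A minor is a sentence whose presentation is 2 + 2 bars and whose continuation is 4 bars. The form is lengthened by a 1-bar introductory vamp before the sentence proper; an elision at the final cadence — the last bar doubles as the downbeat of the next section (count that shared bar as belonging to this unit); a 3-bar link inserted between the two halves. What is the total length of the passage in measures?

12 measures

Basic sentence: 2 + 2 + 4 = 8 bars.
8 (basic form) + 1 (introduction) + 3 (link) = 12.
The elision shares a bar with the next section but does not change this unit's count.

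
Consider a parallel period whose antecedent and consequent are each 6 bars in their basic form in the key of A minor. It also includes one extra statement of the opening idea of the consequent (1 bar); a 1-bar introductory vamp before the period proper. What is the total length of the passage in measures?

Basic parallel period: 6 + 6 = 12 bars.
12 (basic form) + 1 (extra statement) + 1 (introduction) = 14.

14 measures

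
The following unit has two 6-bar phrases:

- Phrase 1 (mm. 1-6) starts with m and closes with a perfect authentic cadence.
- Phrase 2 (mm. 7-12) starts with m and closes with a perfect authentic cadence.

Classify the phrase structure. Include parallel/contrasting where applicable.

Both phrases have the same opening (m) and the same cadence (perfect authentic cadence): the second is a restatement, not a consequent, so this is a repeated phrase rather than a period.

repeated phrase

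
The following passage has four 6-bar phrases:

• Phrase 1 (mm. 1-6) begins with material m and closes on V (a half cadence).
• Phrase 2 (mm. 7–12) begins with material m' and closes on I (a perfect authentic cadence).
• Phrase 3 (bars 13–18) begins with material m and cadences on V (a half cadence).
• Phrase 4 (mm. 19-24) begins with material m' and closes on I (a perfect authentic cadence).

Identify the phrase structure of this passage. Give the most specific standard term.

The cadence pattern HC–PAC–HC–PAC is weak–strong twice, and phrases 3–4 restate phrases 1–2: a period heard twice, not a double period (which would end weakly at phrase 2).

repeated period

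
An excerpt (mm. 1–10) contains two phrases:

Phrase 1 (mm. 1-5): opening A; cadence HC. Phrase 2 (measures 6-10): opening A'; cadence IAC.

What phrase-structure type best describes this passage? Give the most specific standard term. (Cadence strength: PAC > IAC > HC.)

parallel period

Phrase 1 ends with a half cadence (weaker) and phrase 2 with an imperfect authentic cadence (stronger): antecedent + consequent = a period.
The two phrases open with the same material (A / A'), so the period is parallel.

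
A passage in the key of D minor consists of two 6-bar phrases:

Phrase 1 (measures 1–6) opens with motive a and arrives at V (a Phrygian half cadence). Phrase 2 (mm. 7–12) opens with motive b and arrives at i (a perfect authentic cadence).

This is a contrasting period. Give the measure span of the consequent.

measures 7–12

The phrase ending with the weaker cadence (Phrygian half cadence) is the antecedent; the one ending more conclusively (perfect authentic cadence) is the consequent. The consequent is measures 7–12.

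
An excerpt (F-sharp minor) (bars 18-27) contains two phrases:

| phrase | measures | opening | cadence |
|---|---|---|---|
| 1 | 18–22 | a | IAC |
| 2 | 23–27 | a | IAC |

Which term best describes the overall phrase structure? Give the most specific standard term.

Both phrases have the same opening (a) and the same cadence (imperfect authentic cadence): the second is a restatement, not a consequent, so this is a repeated phrase rather than a period.

repeated phrase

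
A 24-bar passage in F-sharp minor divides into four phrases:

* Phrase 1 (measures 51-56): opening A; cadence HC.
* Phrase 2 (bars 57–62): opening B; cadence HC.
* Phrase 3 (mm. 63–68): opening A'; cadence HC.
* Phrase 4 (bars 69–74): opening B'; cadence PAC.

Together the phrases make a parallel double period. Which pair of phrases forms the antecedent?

In a double period the first pair of phrases (ending half cadence) is the large antecedent and the second pair (ending perfect authentic cadence) is the large consequent; the antecedent is phrases 1 and 2.

phrases 1 and 2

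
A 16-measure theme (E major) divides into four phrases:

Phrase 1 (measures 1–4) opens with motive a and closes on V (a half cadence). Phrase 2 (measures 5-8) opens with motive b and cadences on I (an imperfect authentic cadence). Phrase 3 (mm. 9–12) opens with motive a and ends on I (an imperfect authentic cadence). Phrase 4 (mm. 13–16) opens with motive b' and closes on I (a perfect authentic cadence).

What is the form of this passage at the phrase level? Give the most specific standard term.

Four phrases in two halves: the first half (bars 1–8) ends with an imperfect authentic cadence, the second (mm. 9-16) with a perfect authentic cadence — a large antecedent–consequent pair, i.e. a double period.
Phrase 3 begins with the same material as phrase 1, making it parallel.

parallel double period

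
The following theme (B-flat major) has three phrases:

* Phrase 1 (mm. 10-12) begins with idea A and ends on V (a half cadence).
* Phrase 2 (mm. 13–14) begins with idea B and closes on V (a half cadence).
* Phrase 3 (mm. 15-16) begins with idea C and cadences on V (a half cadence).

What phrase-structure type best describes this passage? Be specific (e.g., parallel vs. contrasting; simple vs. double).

The final phrase closes with a half cadence, which is not stronger than the preceding half cadence; the 3 phrases lack an overall antecedent–consequent design and so form a phrase group.

phrase group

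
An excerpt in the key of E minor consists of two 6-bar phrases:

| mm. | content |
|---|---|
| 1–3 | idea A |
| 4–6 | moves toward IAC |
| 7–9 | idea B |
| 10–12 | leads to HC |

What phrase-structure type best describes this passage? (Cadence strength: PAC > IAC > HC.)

phrase group

The second phrase closes with a half cadence, which is not stronger than the first phrase's imperfect authentic cadence; without a weak→strong cadential pair there is no antecedent–consequent relationship, so this is a phrase group rather than a period.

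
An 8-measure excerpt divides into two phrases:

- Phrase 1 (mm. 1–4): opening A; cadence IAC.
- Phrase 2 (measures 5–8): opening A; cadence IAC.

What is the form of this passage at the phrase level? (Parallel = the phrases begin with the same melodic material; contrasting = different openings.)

Both phrases have the same opening (A) and the same cadence (imperfect authentic cadence): the second is a restatement, not a consequent, so this is a repeated phrase rather than a period.

repeated phrase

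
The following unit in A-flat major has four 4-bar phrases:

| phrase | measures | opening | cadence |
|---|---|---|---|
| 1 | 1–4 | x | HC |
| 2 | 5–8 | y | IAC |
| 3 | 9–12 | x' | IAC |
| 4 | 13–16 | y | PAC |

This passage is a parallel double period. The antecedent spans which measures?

measures 1–8

In a double period the four phrases pair into a large antecedent (phrases 1–2, ending imperfect authentic cadence) and a large consequent (phrases 3–4, ending perfect authentic cadence). The antecedent spans mm. 1–8.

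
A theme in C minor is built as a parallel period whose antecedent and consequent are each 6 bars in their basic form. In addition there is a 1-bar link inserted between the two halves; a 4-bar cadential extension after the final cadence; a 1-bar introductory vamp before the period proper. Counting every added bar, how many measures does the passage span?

Basic parallel period: 6 + 6 = 12 bars.
12 (basic form) + 1 (link) + 4 (cadential extension) + 1 (introduction) = 18.

18 measures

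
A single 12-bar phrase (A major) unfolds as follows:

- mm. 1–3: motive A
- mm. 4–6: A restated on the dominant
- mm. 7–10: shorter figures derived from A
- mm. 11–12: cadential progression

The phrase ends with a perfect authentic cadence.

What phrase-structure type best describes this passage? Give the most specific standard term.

sentence

Basic idea (mm. 1-3) + its repetition (mm. 4–6) form the presentation; fragmentation and cadence (bars 7-12) form the continuation — the 12-bar whole is a sentence.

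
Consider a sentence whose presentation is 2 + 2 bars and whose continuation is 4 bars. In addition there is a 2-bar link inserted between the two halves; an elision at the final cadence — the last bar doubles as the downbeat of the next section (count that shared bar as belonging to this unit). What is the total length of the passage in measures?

10 measures

Basic sentence: 2 + 2 + 4 = 8 bars.
8 (basic form) + 2 (link) = 10.
The elision shares a bar with the next section but does not change this unit's count.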